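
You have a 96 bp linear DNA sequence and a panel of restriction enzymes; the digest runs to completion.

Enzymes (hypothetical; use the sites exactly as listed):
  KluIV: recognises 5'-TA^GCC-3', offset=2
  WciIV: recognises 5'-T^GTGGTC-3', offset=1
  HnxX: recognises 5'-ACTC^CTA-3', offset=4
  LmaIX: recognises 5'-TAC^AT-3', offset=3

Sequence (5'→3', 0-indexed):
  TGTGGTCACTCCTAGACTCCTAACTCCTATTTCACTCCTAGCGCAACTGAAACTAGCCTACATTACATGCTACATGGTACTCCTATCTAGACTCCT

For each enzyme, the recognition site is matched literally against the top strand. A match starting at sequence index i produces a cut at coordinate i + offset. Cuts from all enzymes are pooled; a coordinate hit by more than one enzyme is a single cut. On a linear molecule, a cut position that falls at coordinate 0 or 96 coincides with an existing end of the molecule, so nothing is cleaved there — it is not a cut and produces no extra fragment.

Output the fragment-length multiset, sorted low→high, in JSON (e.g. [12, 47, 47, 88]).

Per-enzyme occurrences:
  KluIV TAGCC/2: at [53] ⇒ [55]
  WciIV TGTGGTC/1: at [0] ⇒ [1]
  HnxX ACTCCTA/4: at [7, 15, 22, 33, 78] ⇒ [11, 19, 26, 37, 82]
  LmaIX TACAT/3: at [58, 63, 70] ⇒ [61, 66, 73]

All cut coordinates (distinct, sorted): [1, 11, 19, 26, 37, 55, 61, 66, 73, 82]

Fragment lengths:
  [0,1): 1 bp
  [1,11): 10 bp
  [11,19): 8 bp
  [19,26): 7 bp
  [26,37): 11 bp
  [37,55): 18 bp
  [55,61): 6 bp
  [61,66): 5 bp
  [66,73): 7 bp
  [73,82): 9 bp
  [82,96): 14 bp

[1,5,6,7,7,8,9,10,11,14,18]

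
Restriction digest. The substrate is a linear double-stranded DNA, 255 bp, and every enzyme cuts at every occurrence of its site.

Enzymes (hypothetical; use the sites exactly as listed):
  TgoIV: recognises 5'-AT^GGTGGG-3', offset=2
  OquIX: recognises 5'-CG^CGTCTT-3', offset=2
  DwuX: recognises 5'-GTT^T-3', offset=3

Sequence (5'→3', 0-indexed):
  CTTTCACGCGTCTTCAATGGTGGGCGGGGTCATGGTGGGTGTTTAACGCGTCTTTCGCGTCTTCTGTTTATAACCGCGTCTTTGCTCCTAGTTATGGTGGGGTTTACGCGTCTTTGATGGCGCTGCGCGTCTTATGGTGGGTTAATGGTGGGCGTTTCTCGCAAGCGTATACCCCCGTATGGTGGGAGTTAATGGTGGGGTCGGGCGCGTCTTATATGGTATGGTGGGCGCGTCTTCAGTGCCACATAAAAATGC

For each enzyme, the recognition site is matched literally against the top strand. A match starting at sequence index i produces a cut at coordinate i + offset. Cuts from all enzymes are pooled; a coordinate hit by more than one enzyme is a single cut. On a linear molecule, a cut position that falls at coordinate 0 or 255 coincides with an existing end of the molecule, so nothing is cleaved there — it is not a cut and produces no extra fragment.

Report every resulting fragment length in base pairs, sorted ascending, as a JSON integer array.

Scan for sites:
  TgoIV ATGGTGGG/2: at [16, 31, 93, 133, 144, 178, 191, 220] ⇒ [18, 33, 95, 135, 146, 180, 193, 222]
  OquIX CGCGTCTT/2: at [6, 46, 55, 74, 106, 125, 205, 228] ⇒ [8, 48, 57, 76, 108, 127, 207, 230]
  DwuX GTTT/3: at [40, 65, 101, 153] ⇒ [43, 68, 104, 156]

Pooled cuts: [8, 18, 33, 43, 48, 57, 68, 76, 95, 104, 108, 127, 135, 146, 156, 180, 193, 207, 222, 230]

Fragments:
  [0,8): 8 bp
  [8,18): 10 bp
  [18,33): 15 bp
  [33,43): 10 bp
  [43,48): 5 bp
  [48,57): 9 bp
  [57,68): 11 bp
  [68,76): 8 bp
  [76,95): 19 bp
  [95,104): 9 bp
  [104,108): 4 bp
  [108,127): 19 bp
  [127,135): 8 bp
  [135,146): 11 bp
  [146,156): 10 bp
  [156,180): 24 bp
  [180,193): 13 bp
  [193,207): 14 bp
  [207,222): 15 bp
  [222,230): 8 bp
  [230,255): 25 bp

[4,5,8,8,8,8,9,9,10,10,10,11,11,13,14,15,15,19,19,24,25]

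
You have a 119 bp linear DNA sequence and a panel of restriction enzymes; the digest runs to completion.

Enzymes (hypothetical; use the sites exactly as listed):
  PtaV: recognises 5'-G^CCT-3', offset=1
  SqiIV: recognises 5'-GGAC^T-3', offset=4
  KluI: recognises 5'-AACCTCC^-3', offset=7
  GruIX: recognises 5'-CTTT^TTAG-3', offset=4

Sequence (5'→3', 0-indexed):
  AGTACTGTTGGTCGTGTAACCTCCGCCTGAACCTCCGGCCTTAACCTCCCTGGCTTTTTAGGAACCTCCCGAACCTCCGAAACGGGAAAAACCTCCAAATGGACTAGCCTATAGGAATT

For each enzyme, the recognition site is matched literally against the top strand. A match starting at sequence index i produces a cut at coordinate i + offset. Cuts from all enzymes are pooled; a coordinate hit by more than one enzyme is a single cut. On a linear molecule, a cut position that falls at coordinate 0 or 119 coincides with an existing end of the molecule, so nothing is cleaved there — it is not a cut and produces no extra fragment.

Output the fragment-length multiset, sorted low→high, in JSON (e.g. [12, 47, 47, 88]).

Site scan:
  PtaV (GCCT, off=1): starts [24, 37, 106] → cuts [25, 38, 107]
  SqiIV (GGACT, off=4): starts [100] → cuts [104]
  KluI (AACCTCC, off=7): starts [17, 29, 42, 62, 71, 89] → cuts [24, 36, 49, 69, 78, 96]
  GruIX (CTTTTTAG, off=4): starts [53] → cuts [57]

Pooled cuts: [24, 25, 36, 38, 49, 57, 69, 78, 96, 104, 107]

Fragment lengths:
  [0,24): 24 bp
  [24,25): 1 bp
  [25,36): 11 bp
  [36,38): 2 bp
  [38,49): 11 bp
  [49,57): 8 bp
  [57,69): 12 bp
  [69,78): 9 bp
  [78,96): 18 bp
  [96,104): 8 bp
  [104,107): 3 bp
  [107,119): 12 bp

[1,2,3,8,8,9,11,11,12,12,18,24]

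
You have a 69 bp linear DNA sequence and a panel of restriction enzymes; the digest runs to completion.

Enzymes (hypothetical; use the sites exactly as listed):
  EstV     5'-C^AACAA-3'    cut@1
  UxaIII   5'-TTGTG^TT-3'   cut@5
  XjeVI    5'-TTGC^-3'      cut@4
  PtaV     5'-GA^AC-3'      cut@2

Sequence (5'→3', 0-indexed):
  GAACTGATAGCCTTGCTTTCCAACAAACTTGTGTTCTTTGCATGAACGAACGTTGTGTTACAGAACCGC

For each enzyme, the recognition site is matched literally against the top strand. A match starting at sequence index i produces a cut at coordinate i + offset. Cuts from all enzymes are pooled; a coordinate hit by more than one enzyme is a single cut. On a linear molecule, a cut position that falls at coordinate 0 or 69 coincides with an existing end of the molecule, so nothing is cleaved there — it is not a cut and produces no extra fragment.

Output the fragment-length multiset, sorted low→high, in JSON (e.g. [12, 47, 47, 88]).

[2,4,4,5,5,7,8,8,12,14]

Site scan:
  EstV CAACAA/1: at [20] ⇒ [21]
  UxaIII TTGTGTT/5: at [28, 52] ⇒ [33, 57]
  XjeVI TTGC/4: at [12, 37] ⇒ [16, 41]
  PtaV GAAC/2: at [0, 43, 47, 62] ⇒ [2, 45, 49, 64]

All cut coordinates (distinct, sorted): [2, 16, 21, 33, 41, 45, 49, 57, 64]

Fragment lengths:
  [0,2): 2 bp
  [2,16): 14 bp
  [16,21): 5 bp
  [21,33): 12 bp
  [33,41): 8 bp
  [41,45): 4 bp
  [45,49): 4 bp
  [49,57): 8 bp
  [57,64): 7 bp
  [64,69): 5 bp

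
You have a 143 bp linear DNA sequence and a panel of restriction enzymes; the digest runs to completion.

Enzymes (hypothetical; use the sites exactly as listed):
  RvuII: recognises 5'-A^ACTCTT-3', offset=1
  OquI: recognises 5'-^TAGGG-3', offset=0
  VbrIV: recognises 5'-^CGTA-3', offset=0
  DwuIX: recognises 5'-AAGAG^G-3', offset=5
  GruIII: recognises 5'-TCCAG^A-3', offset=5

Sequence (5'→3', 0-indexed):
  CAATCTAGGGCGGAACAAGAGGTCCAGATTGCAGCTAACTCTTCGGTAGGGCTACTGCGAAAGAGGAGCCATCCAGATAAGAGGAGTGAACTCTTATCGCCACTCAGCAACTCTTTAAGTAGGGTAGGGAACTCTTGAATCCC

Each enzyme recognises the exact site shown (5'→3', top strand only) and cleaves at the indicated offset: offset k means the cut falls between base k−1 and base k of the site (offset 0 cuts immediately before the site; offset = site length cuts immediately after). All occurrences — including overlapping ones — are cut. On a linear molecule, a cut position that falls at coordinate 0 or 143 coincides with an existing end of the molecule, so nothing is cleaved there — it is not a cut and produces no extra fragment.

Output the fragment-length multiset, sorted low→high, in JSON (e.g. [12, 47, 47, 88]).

[5,5,6,6,6,7,9,10,10,11,13,16,19,20]

Scan for sites:
  RvuII (AACTCTT, off=1): starts [36, 88, 108, 129] → cuts [37, 89, 109, 130]
  OquI (TAGGG, off=0): starts [5, 46, 119, 124] → cuts [5, 46, 119, 124]
  VbrIV (CGTA, off=0): no sites
  DwuIX (AAGAGG, off=5): starts [16, 60, 78] → cuts [21, 65, 83]
  GruIII (TCCAGA, off=5): starts [22, 71] → cuts [27, 76]

All cut coordinates (distinct, sorted): [5, 21, 27, 37, 46, 65, 76, 83, 89, 109, 119, 124, 130]

Fragment lengths:
  [0,5): 5 bp
  [5,21): 16 bp
  [21,27): 6 bp
  [27,37): 10 bp
  [37,46): 9 bp
  [46,65): 19 bp
  [65,76): 11 bp
  [76,83): 7 bp
  [83,89): 6 bp
  [89,109): 20 bp
  [109,119): 10 bp
  [119,124): 5 bp
  [124,130): 6 bp
  [130,143): 13 bp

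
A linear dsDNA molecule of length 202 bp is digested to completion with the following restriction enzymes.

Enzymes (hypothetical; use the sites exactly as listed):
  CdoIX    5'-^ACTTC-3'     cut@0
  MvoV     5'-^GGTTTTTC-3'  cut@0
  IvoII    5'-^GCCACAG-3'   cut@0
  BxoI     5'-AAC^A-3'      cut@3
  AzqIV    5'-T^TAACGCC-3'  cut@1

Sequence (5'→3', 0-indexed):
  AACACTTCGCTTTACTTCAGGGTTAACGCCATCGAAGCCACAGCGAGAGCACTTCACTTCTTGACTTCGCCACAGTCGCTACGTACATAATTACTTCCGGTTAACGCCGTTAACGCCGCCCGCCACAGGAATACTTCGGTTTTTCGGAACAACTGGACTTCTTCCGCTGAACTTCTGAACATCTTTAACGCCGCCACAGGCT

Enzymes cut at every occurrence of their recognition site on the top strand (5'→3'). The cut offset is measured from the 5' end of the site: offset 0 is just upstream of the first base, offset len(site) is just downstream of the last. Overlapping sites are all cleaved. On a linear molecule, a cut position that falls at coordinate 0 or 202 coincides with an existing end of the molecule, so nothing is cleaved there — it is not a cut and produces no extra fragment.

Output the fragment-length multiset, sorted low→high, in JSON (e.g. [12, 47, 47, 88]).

Scan for sites:
  CdoIX (ACTTC, off=0): starts [3, 13, 50, 55, 63, 92, 132, 156, 170] → cuts [3, 13, 50, 55, 63, 92, 132, 156, 170]
  MvoV (GGTTTTTC, off=0): starts [137] → cuts [137]
  IvoII (GCCACAG, off=0): starts [36, 68, 121, 192] → cuts [36, 68, 121, 192]
  BxoI (AACA, off=3): starts [0, 147, 177] → cuts [3, 150, 180]
  AzqIV (TTAACGCC, off=1): starts [22, 100, 109, 184] → cuts [23, 101, 110, 185]

Pooled cuts: [3, 13, 23, 36, 50, 55, 63, 68, 92, 101, 110, 121, 132, 137, 150, 156, 170, 180, 185, 192]

Fragment lengths:
  [0,3): 3 bp
  [3,13): 10 bp
  [13,23): 10 bp
  [23,36): 13 bp
  [36,50): 14 bp
  [50,55): 5 bp
  [55,63): 8 bp
  [63,68): 5 bp
  [68,92): 24 bp
  [92,101): 9 bp
  [101,110): 9 bp
  [110,121): 11 bp
  [121,132): 11 bp
  [132,137): 5 bp
  [137,150): 13 bp
  [150,156): 6 bp
  [156,170): 14 bp
  [170,180): 10 bp
  [180,185): 5 bp
  [185,192): 7 bp
  [192,202): 10 bp

[3,5,5,5,5,6,7,8,9,9,10,10,10,10,11,11,13,13,14,14,24]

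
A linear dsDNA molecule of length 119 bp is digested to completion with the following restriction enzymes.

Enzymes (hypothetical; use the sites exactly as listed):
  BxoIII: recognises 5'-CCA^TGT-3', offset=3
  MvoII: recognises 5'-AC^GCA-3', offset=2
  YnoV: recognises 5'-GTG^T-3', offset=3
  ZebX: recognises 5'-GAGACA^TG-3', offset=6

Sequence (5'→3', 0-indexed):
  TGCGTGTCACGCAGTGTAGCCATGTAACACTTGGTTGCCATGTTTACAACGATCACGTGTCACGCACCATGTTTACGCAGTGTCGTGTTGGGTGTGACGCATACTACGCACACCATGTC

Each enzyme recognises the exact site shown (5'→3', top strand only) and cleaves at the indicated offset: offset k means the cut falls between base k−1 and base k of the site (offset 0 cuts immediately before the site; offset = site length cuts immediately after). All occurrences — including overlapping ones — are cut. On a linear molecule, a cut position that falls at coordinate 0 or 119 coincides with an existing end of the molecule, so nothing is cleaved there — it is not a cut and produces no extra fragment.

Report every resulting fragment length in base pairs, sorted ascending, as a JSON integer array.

[4,4,4,4,5,6,6,6,6,6,7,7,8,9,18,19]

Scan for sites:
  BxoIII CCATGT/3: at [19, 37, 66, 112] ⇒ [22, 40, 69, 115]
  MvoII ACGCA/2: at [8, 61, 74, 96, 105] ⇒ [10, 63, 76, 98, 107]
  YnoV GTGT/3: at [3, 13, 56, 79, 84, 91] ⇒ [6, 16, 59, 82, 87, 94]
  ZebX (GAGACATG, off=6): no sites

All cut coordinates (distinct, sorted): [6, 10, 16, 22, 40, 59, 63, 69, 76, 82, 87, 94, 98, 107, 115]

Fragments:
  [0,6): 6 bp
  [6,10): 4 bp
  [10,16): 6 bp
  [16,22): 6 bp
  [22,40): 18 bp
  [40,59): 19 bp
  [59,63): 4 bp
  [63,69): 6 bp
  [69,76): 7 bp
  [76,82): 6 bp
  [82,87): 5 bp
  [87,94): 7 bp
  [94,98): 4 bp
  [98,107): 9 bp
  [107,115): 8 bp
  [115,119): 4 bp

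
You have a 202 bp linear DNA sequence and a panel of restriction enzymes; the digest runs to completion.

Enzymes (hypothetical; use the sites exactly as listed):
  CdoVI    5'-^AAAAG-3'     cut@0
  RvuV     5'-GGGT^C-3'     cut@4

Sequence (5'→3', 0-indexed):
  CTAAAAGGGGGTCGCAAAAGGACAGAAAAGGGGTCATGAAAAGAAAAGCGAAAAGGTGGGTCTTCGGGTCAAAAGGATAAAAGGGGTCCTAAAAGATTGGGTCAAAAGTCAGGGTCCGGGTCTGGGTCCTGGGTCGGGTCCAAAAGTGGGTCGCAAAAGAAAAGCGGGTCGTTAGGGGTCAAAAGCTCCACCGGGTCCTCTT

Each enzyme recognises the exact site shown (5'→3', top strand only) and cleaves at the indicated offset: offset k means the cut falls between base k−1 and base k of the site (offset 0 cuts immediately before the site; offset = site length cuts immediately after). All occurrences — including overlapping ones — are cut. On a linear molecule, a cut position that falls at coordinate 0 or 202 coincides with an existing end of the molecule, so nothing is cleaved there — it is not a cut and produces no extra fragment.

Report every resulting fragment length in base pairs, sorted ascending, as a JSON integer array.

Scan for sites:
  CdoVI (AAAAG, off=0): starts [2, 15, 25, 38, 43, 50, 70, 78, 90, 103, 141, 154, 159, 180] → cuts [2, 15, 25, 38, 43, 50, 70, 78, 90, 103, 141, 154, 159, 180]
  RvuV (GGGTC, off=4): starts [8, 30, 57, 65, 83, 98, 111, 117, 123, 130, 135, 147, 165, 175, 192] → cuts [12, 34, 61, 69, 87, 102, 115, 121, 127, 134, 139, 151, 169, 179, 196]

All cut coordinates (distinct, sorted): [2, 12, 15, 25, 34, 38, 43, 50, 61, 69, 70, 78, 87, 90, 102, 103, 115, 121, 127, 134, 139, 141, 151, 154, 159, 169, 179, 180, 196]

Fragments:
  [0,2): 2 bp
  [2,12): 10 bp
  [12,15): 3 bp
  [15,25): 10 bp
  [25,34): 9 bp
  [34,38): 4 bp
  [38,43): 5 bp
  [43,50): 7 bp
  [50,61): 11 bp
  [61,69): 8 bp
  [69,70): 1 bp
  [70,78): 8 bp
  [78,87): 9 bp
  [87,90): 3 bp
  [90,102): 12 bp
  [102,103): 1 bp
  [103,115): 12 bp
  [115,121): 6 bp
  [121,127): 6 bp
  [127,134): 7 bp
  [134,139): 5 bp
  [139,141): 2 bp
  [141,151): 10 bp
  [151,154): 3 bp
  [154,159): 5 bp
  [159,169): 10 bp
  [169,179): 10 bp
  [179,180): 1 bp
  [180,196): 16 bp
  [196,202): 6 bp

[1,1,1,2,2,3,3,3,4,5,5,5,6,6,6,7,7,8,8,9,9,10,10,10,10,10,11,12,12,16]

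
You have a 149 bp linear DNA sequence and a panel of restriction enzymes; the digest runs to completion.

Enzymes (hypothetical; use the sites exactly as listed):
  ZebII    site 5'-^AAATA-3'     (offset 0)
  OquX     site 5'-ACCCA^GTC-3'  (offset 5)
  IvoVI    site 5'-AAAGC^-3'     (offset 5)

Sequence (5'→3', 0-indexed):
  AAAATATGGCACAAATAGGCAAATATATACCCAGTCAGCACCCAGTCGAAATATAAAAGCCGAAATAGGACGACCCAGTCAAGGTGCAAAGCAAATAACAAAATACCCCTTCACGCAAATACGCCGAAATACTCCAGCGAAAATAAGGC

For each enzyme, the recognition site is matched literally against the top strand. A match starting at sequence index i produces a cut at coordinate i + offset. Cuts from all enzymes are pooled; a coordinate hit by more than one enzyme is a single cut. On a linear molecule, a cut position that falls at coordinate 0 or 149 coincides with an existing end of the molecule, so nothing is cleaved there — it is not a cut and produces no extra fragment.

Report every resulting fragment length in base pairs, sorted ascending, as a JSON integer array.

Scan for sites:
  ZebII (AAATA, off=0): starts [1, 12, 20, 48, 62, 92, 100, 116, 126, 140] → cuts [1, 12, 20, 48, 62, 92, 100, 116, 126, 140]
  OquX (ACCCAGTC, off=5): starts [28, 39, 72] → cuts [33, 44, 77]
  IvoVI (AAAGC, off=5): starts [55, 87] → cuts [60, 92]

Pooled cuts: [1, 12, 20, 33, 44, 48, 60, 62, 77, 92, 100, 116, 126, 140]

Fragment lengths:
  [0,1): 1 bp
  [1,12): 11 bp
  [12,20): 8 bp
  [20,33): 13 bp
  [33,44): 11 bp
  [44,48): 4 bp
  [48,60): 12 bp
  [60,62): 2 bp
  [62,77): 15 bp
  [77,92): 15 bp
  [92,100): 8 bp
  [100,116): 16 bp
  [116,126): 10 bp
  [126,140): 14 bp
  [140,149): 9 bp

[1,2,4,8,8,9,10,11,11,12,13,14,15,15,16]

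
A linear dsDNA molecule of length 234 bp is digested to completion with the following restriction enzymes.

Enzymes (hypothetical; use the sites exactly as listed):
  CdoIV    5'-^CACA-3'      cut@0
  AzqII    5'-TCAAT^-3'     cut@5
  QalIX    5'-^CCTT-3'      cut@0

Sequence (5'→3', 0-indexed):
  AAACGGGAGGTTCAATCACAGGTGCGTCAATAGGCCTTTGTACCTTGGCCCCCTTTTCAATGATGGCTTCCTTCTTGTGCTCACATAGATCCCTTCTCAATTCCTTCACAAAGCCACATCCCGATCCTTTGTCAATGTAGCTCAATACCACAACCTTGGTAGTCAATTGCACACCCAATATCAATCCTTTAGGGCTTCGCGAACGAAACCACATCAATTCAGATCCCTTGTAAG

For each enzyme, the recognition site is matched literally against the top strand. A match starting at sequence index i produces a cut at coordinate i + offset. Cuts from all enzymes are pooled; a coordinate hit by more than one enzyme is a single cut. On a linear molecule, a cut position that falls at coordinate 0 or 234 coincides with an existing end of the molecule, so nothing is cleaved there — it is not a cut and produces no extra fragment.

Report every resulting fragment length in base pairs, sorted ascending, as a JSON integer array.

Site scan:
  CdoIV (CACA, off=0): starts [16, 81, 106, 114, 148, 169, 209] → cuts [16, 81, 106, 114, 148, 169, 209]
  AzqII (TCAAT, off=5): starts [11, 26, 56, 96, 131, 141, 162, 180, 213] → cuts [16, 31, 61, 101, 136, 146, 167, 185, 218]
  QalIX (CCTT, off=0): starts [34, 42, 51, 69, 91, 102, 125, 153, 185, 225] → cuts [34, 42, 51, 69, 91, 102, 125, 153, 185, 225]

Pooled cuts: [16, 31, 34, 42, 51, 61, 69, 81, 91, 101, 102, 106, 114, 125, 136, 146, 148, 153, 167, 169, 185, 209, 218, 225]

Fragments:
  [0,16): 16 bp
  [16,31): 15 bp
  [31,34): 3 bp
  [34,42): 8 bp
  [42,51): 9 bp
  [51,61): 10 bp
  [61,69): 8 bp
  [69,81): 12 bp
  [81,91): 10 bp
  [91,101): 10 bp
  [101,102): 1 bp
  [102,106): 4 bp
  [106,114): 8 bp
  [114,125): 11 bp
  [125,136): 11 bp
  [136,146): 10 bp
  [146,148): 2 bp
  [148,153): 5 bp
  [153,167): 14 bp
  [167,169): 2 bp
  [169,185): 16 bp
  [185,209): 24 bp
  [209,218): 9 bp
  [218,225): 7 bp
  [225,234): 9 bp

[1,2,2,3,4,5,7,8,8,8,9,9,9,10,10,10,10,11,11,12,14,15,16,16,24]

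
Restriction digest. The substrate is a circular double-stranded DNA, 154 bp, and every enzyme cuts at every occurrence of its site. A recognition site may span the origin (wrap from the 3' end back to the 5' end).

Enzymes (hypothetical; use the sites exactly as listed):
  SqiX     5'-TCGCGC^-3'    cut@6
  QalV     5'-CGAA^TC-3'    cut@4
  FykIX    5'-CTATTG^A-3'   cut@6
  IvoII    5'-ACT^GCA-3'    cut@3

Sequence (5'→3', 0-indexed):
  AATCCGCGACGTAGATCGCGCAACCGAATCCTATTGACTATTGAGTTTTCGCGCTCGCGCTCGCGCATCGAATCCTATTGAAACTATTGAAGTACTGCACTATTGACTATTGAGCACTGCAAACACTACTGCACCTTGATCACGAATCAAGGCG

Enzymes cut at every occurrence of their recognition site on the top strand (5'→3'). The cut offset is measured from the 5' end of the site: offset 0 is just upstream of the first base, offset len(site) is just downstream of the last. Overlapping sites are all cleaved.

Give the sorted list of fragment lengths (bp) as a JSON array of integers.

[6,6,6,6,7,7,7,7,8,8,9,9,10,11,12,16,19]

Site scan:
  SqiX (TCGCGC, off=6): starts [15, 48, 54, 60] → cuts [21, 54, 60, 66]
  QalV (CGAATC, off=4): starts [24, 68, 142, 152] → cuts [2, 28, 72, 146]
  FykIX (CTATTGA, off=6): starts [30, 37, 74, 83, 99, 106] → cuts [36, 43, 80, 89, 105, 112]
  IvoII (ACTGCA, off=3): starts [93, 115, 127] → cuts [96, 118, 130]

Pooled cuts: [2, 21, 28, 36, 43, 54, 60, 66, 72, 80, 89, 96, 105, 112, 118, 130, 146]

Fragment lengths:
  2→21: 19 bp
  21→28: 7 bp
  28→36: 8 bp
  36→43: 7 bp
  43→54: 11 bp
  54→60: 6 bp
  60→66: 6 bp
  66→72: 6 bp
  72→80: 8 bp
  80→89: 9 bp
  89→96: 7 bp
  96→105: 9 bp
  105→112: 7 bp
  112→118: 6 bp
  118→130: 12 bp
  130→146: 16 bp
  146→2 (wrap): 154-146+2 = 10 bp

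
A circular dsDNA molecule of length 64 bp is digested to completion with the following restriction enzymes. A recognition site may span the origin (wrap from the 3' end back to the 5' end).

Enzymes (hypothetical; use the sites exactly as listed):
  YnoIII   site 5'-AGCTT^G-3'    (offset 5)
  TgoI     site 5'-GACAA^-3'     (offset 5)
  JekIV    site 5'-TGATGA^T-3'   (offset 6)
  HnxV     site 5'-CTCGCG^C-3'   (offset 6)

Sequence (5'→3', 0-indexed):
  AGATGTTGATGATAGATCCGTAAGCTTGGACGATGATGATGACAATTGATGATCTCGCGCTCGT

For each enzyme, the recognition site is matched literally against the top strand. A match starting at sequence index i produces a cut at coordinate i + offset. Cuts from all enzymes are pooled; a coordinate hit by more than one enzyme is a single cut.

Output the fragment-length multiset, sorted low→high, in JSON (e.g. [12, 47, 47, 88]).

Scan for sites:
  YnoIII (AGCTTG, off=5): starts [22] → cuts [27]
  TgoI (GACAA, off=5): starts [40] → cuts [45]
  JekIV (TGATGAT, off=6): starts [6, 33, 46] → cuts [12, 39, 52]
  HnxV (CTCGCGC, off=6): starts [53] → cuts [59]

All cut coordinates (distinct, sorted): [12, 27, 39, 45, 52, 59]

Fragments:
  12→27: 15 bp
  27→39: 12 bp
  39→45: 6 bp
  45→52: 7 bp
  52→59: 7 bp
  59→12 (wrap): 64-59+12 = 17 bp

[6,7,7,12,15,17]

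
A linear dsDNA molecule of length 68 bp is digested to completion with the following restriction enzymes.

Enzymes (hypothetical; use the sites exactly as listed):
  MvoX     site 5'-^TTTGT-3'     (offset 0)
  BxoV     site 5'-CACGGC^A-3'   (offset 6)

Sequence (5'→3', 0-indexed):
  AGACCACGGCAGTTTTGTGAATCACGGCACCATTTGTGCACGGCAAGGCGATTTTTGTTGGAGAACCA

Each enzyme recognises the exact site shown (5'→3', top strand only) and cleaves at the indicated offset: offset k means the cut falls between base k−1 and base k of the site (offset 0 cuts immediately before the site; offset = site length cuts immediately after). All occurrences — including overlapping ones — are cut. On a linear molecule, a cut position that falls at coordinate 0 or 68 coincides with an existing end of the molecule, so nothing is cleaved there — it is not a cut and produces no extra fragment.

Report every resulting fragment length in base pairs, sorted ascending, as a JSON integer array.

Site scan:
  MvoX TTTGT/0: at [13, 32, 53] ⇒ [13, 32, 53]
  BxoV CACGGCA/6: at [4, 22, 38] ⇒ [10, 28, 44]

All cut coordinates (distinct, sorted): [10, 13, 28, 32, 44, 53]

Fragments:
  [0,10): 10 bp
  [10,13): 3 bp
  [13,28): 15 bp
  [28,32): 4 bp
  [32,44): 12 bp
  [44,53): 9 bp
  [53,68): 15 bp

[3,4,9,10,12,15,15]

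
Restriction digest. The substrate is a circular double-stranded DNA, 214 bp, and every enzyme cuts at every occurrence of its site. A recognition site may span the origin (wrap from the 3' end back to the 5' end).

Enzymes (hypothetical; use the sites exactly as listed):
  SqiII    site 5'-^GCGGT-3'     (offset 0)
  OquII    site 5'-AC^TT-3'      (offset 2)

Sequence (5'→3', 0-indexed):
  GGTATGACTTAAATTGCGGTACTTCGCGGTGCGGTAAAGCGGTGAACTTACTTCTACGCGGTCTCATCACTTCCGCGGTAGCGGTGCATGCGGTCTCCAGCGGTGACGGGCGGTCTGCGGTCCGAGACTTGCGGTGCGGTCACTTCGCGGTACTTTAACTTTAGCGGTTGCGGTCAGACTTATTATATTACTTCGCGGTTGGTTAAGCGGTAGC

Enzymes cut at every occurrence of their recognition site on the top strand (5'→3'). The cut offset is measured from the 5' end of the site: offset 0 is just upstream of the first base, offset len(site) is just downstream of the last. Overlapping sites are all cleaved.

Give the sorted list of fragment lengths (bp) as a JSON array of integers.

[2,3,3,3,4,4,4,5,5,6,6,6,6,6,7,7,7,7,8,8,9,9,10,10,10,10,12,12,12,13]

Scan for sites:
  SqiII (GCGGT, off=0): starts [15, 25, 30, 38, 57, 74, 80, 89, 99, 109, 116, 130, 135, 146, 163, 169, 194, 206, 212] → cuts [15, 25, 30, 38, 57, 74, 80, 89, 99, 109, 116, 130, 135, 146, 163, 169, 194, 206, 212]
  OquII (ACTT, off=2): starts [6, 20, 45, 49, 68, 126, 141, 151, 157, 177, 189] → cuts [8, 22, 47, 51, 70, 128, 143, 153, 159, 179, 191]

All cut coordinates (distinct, sorted): [8, 15, 22, 25, 30, 38, 47, 51, 57, 70, 74, 80, 89, 99, 109, 116, 128, 130, 135, 143, 146, 153, 159, 163, 169, 179, 191, 194, 206, 212]

Fragments:
  8→15: 7 bp
  15→22: 7 bp
  22→25: 3 bp
  25→30: 5 bp
  30→38: 8 bp
  38→47: 9 bp
  47→51: 4 bp
  51→57: 6 bp
  57→70: 13 bp
  70→74: 4 bp
  74→80: 6 bp
  80→89: 9 bp
  89→99: 10 bp
  99→109: 10 bp
  109→116: 7 bp
  116→128: 12 bp
  128→130: 2 bp
  130→135: 5 bp
  135→143: 8 bp
  143→146: 3 bp
  146→153: 7 bp
  153→159: 6 bp
  159→163: 4 bp
  163→169: 6 bp
  169→179: 10 bp
  179→191: 12 bp
  191→194: 3 bp
  194→206: 12 bp
  206→212: 6 bp
  212→8 (wrap): 214-212+8 = 10 bp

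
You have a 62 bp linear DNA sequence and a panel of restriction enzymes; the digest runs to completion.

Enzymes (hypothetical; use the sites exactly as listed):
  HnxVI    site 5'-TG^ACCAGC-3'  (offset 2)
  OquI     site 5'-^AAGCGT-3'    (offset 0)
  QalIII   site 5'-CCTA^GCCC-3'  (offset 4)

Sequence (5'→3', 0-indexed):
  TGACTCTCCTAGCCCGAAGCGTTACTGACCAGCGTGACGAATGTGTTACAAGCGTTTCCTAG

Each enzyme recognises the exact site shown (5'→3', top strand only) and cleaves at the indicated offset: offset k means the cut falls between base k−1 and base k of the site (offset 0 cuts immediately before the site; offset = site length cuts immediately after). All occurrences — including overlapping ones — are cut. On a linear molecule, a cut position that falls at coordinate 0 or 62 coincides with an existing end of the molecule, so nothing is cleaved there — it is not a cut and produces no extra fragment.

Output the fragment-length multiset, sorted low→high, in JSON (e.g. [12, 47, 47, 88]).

Scan for sites:
  HnxVI TGACCAGC/2: at [25] ⇒ [27]
  OquI AAGCGT/0: at [16, 49] ⇒ [16, 49]
  QalIII CCTAGCCC/4: at [7] ⇒ [11]

All cut coordinates (distinct, sorted): [11, 16, 27, 49]

Fragment lengths:
  [0,11): 11 bp
  [11,16): 5 bp
  [16,27): 11 bp
  [27,49): 22 bp
  [49,62): 13 bp

[5,11,11,13,22]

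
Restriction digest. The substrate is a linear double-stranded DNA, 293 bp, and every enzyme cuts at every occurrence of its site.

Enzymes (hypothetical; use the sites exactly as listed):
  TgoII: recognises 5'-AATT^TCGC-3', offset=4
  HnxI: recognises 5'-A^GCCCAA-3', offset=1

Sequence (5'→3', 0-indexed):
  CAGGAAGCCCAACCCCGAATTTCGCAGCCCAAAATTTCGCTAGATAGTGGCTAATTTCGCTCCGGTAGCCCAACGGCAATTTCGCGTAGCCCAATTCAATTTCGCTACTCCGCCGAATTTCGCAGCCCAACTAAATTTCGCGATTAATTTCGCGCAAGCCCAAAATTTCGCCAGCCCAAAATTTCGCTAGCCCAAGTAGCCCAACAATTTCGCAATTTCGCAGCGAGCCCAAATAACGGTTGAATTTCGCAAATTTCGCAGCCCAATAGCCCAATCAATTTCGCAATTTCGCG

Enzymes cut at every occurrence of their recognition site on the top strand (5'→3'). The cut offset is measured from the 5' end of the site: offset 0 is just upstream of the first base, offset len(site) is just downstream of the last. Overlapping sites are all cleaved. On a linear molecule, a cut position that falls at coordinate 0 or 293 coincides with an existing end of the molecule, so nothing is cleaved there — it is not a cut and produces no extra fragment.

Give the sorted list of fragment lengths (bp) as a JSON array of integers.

[5,5,5,5,6,6,6,7,8,8,8,8,9,9,9,10,10,10,11,11,12,12,13,13,14,15,18,20,20]

Site scan:
  TgoII (AATTTCGC, off=4): starts [17, 32, 52, 77, 97, 115, 133, 145, 163, 179, 205, 213, 242, 251, 276, 284] → cuts [21, 36, 56, 81, 101, 119, 137, 149, 167, 183, 209, 217, 246, 255, 280, 288]
  HnxI (AGCCCAA, off=1): starts [5, 25, 66, 87, 123, 156, 172, 188, 197, 225, 259, 267] → cuts [6, 26, 67, 88, 124, 157, 173, 189, 198, 226, 260, 268]

Pooled cuts: [6, 21, 26, 36, 56, 67, 81, 88, 101, 119, 124, 137, 149, 157, 167, 173, 183, 189, 198, 209, 217, 226, 246, 255, 260, 268, 280, 288]

Fragments:
  [0,6): 6 bp
  [6,21): 15 bp
  [21,26): 5 bp
  [26,36): 10 bp
  [36,56): 20 bp
  [56,67): 11 bp
  [67,81): 14 bp
  [81,88): 7 bp
  [88,101): 13 bp
  [101,119): 18 bp
  [119,124): 5 bp
  [124,137): 13 bp
  [137,149): 12 bp
  [149,157): 8 bp
  [157,167): 10 bp
  [167,173): 6 bp
  [173,183): 10 bp
  [183,189): 6 bp
  [189,198): 9 bp
  [198,209): 11 bp
  [209,217): 8 bp
  [217,226): 9 bp
  [226,246): 20 bp
  [246,255): 9 bp
  [255,260): 5 bp
  [260,268): 8 bp
  [268,280): 12 bp
  [280,288): 8 bp
  [288,293): 5 bp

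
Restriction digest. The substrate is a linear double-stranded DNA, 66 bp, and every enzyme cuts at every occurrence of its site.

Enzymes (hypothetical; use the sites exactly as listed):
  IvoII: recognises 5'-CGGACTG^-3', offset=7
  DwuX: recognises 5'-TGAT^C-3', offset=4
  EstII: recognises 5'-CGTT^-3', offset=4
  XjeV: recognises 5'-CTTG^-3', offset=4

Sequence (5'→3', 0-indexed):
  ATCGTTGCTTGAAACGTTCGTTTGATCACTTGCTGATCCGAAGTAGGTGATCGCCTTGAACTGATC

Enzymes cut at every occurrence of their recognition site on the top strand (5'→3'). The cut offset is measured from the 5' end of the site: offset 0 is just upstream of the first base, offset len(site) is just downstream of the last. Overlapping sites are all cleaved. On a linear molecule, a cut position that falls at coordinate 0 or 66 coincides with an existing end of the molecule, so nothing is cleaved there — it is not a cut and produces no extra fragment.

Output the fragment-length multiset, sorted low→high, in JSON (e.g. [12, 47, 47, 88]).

Scan for sites:
  IvoII (CGGACTG, off=7): no sites
  DwuX TGATC/4: at [22, 33, 47, 61] ⇒ [26, 37, 51, 65]
  EstII CGTT/4: at [2, 14, 18] ⇒ [6, 18, 22]
  XjeV CTTG/4: at [7, 28, 54] ⇒ [11, 32, 58]

Pooled cuts: [6, 11, 18, 22, 26, 32, 37, 51, 58, 65]

Fragment lengths:
  [0,6): 6 bp
  [6,11): 5 bp
  [11,18): 7 bp
  [18,22): 4 bp
  [22,26): 4 bp
  [26,32): 6 bp
  [32,37): 5 bp
  [37,51): 14 bp
  [51,58): 7 bp
  [58,65): 7 bp
  [65,66): 1 bp

[1,4,4,5,5,6,6,7,7,7,14]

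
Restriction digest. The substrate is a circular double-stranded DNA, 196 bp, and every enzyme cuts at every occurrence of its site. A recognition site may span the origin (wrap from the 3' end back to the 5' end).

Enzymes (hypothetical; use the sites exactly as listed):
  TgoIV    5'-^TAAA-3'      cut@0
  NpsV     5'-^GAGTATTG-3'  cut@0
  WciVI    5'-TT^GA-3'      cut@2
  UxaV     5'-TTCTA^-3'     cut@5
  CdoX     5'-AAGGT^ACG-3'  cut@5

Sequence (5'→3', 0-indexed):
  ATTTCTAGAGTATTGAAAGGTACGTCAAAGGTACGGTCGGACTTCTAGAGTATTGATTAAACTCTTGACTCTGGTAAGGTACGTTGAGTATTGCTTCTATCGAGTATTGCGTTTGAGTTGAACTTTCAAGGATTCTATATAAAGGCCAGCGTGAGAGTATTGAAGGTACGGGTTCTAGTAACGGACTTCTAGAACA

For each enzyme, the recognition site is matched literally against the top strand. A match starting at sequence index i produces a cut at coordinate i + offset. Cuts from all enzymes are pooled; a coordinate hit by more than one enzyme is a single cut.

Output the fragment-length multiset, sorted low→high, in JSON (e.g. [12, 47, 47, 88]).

Per-enzyme occurrences:
  TgoIV TAAA/0: at [57, 139] ⇒ [57, 139]
  NpsV GAGTATTG/0: at [7, 47, 85, 101, 154] ⇒ [7, 47, 85, 101, 154]
  WciVI TTGA/2: at [12, 52, 64, 83, 112, 117, 159] ⇒ [14, 54, 66, 85, 114, 119, 161]
  UxaV TTCTA/5: at [2, 42, 94, 132, 172, 186] ⇒ [7, 47, 99, 137, 177, 191]
  CdoX AAGGTACG/5: at [16, 27, 75, 162] ⇒ [21, 32, 80, 167]

All cut coordinates (distinct, sorted): [7, 14, 21, 32, 47, 54, 57, 66, 80, 85, 99, 101, 114, 119, 137, 139, 154, 161, 167, 177, 191]

Fragment lengths:
  7→14: 7 bp
  14→21: 7 bp
  21→32: 11 bp
  32→47: 15 bp
  47→54: 7 bp
  54→57: 3 bp
  57→66: 9 bp
  66→80: 14 bp
  80→85: 5 bp
  85→99: 14 bp
  99→101: 2 bp
  101→114: 13 bp
  114→119: 5 bp
  119→137: 18 bp
  137→139: 2 bp
  139→154: 15 bp
  154→161: 7 bp
  161→167: 6 bp
  167→177: 10 bp
  177→191: 14 bp
  191→7 (wrap): 196-191+7 = 12 bp

[2,2,3,5,5,6,7,7,7,7,9,10,11,12,13,14,14,14,15,15,18]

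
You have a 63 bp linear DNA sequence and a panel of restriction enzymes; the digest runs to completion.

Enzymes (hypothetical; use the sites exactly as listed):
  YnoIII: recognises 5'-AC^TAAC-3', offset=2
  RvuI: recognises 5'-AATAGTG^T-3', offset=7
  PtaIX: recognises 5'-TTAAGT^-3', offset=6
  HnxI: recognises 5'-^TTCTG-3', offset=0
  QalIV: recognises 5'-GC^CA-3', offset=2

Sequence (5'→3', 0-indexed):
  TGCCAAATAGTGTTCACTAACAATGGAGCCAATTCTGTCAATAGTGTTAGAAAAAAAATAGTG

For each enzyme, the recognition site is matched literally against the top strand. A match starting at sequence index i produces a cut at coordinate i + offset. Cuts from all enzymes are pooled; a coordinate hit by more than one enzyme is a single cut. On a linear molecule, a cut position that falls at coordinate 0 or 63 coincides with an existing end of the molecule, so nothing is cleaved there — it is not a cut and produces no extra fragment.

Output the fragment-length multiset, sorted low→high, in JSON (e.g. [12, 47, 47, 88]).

Per-enzyme occurrences:
  YnoIII (ACTAAC, off=2): starts [15] → cuts [17]
  RvuI (AATAGTGT, off=7): starts [5, 39] → cuts [12, 46]
  PtaIX (TTAAGT, off=6): no sites
  HnxI (TTCTG, off=0): starts [32] → cuts [32]
  QalIV (GCCA, off=2): starts [1, 27] → cuts [3, 29]

All cut coordinates (distinct, sorted): [3, 12, 17, 29, 32, 46]

Fragments:
  [0,3): 3 bp
  [3,12): 9 bp
  [12,17): 5 bp
  [17,29): 12 bp
  [29,32): 3 bp
  [32,46): 14 bp
  [46,63): 17 bp

[3,3,5,9,12,14,17]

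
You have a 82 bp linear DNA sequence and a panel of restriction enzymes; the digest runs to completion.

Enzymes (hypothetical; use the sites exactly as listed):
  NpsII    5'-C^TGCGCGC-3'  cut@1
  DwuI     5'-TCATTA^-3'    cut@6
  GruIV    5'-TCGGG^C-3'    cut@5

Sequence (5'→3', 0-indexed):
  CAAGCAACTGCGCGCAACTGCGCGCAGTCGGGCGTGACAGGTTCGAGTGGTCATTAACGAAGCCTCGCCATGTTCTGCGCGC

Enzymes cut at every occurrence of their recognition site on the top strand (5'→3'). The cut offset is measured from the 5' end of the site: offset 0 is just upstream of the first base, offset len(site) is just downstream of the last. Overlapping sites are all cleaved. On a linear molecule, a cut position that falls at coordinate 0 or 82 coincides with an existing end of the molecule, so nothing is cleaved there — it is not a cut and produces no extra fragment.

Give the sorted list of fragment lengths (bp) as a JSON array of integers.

Site scan:
  NpsII CTGCGCGC/1: at [7, 17, 74] ⇒ [8, 18, 75]
  DwuI TCATTA/6: at [50] ⇒ [56]
  GruIV TCGGGC/5: at [27] ⇒ [32]

All cut coordinates (distinct, sorted): [8, 18, 32, 56, 75]

Fragment lengths:
  [0,8): 8 bp
  [8,18): 10 bp
  [18,32): 14 bp
  [32,56): 24 bp
  [56,75): 19 bp
  [75,82): 7 bp

[7,8,10,14,19,24]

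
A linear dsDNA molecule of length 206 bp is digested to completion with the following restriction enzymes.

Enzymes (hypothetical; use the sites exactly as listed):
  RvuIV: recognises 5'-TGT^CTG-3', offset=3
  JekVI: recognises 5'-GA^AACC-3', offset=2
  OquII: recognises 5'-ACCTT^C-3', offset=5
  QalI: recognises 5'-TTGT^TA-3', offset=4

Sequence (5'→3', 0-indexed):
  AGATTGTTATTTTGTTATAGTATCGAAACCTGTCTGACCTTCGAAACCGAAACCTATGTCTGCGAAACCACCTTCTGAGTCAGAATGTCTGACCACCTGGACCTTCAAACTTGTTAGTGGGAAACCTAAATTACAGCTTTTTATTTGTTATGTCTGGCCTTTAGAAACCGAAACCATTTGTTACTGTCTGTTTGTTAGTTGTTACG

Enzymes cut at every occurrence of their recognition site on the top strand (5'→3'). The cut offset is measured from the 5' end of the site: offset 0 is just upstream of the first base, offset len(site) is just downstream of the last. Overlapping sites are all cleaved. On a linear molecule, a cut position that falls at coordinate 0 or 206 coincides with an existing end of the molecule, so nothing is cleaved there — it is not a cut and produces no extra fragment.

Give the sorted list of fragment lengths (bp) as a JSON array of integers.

Site scan:
  RvuIV TGTCTG/3: at [30, 56, 85, 150, 184] ⇒ [33, 59, 88, 153, 187]
  JekVI GAAACC/2: at [24, 42, 48, 63, 120, 163, 169] ⇒ [26, 44, 50, 65, 122, 165, 171]
  OquII ACCTTC/5: at [36, 69, 100] ⇒ [41, 74, 105]
  QalI TTGTTA/4: at [3, 11, 110, 144, 177, 191, 198] ⇒ [7, 15, 114, 148, 181, 195, 202]

Pooled cuts: [7, 15, 26, 33, 41, 44, 50, 59, 65, 74, 88, 105, 114, 122, 148, 153, 165, 171, 181, 187, 195, 202]

Fragments:
  [0,7): 7 bp
  [7,15): 8 bp
  [15,26): 11 bp
  [26,33): 7 bp
  [33,41): 8 bp
  [41,44): 3 bp
  [44,50): 6 bp
  [50,59): 9 bp
  [59,65): 6 bp
  [65,74): 9 bp
  [74,88): 14 bp
  [88,105): 17 bp
  [105,114): 9 bp
  [114,122): 8 bp
  [122,148): 26 bp
  [148,153): 5 bp
  [153,165): 12 bp
  [165,171): 6 bp
  [171,181): 10 bp
  [181,187): 6 bp
  [187,195): 8 bp
  [195,202): 7 bp
  [202,206): 4 bp

[3,4,5,6,6,6,6,7,7,7,8,8,8,8,9,9,9,10,11,12,14,17,26]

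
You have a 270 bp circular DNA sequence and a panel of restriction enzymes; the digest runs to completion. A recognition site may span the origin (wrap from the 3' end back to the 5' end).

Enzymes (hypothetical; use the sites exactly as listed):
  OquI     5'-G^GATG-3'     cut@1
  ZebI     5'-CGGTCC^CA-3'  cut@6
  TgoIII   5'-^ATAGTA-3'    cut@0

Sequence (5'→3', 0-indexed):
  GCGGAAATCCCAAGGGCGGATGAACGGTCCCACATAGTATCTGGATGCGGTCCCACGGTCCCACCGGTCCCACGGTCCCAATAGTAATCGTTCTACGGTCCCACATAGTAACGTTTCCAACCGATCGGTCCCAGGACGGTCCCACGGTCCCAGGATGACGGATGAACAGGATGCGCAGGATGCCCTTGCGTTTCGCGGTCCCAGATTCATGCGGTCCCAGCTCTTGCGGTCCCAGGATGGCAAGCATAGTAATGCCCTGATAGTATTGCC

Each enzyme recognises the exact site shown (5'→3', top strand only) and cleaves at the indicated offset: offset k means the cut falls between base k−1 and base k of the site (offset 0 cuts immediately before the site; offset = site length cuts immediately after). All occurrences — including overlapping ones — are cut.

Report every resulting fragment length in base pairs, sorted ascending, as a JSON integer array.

[2,3,3,3,3,7,8,8,8,9,9,9,10,10,10,11,12,14,15,16,21,23,27,29]

Per-enzyme occurrences:
  OquI (GGATG, off=1): starts [17, 42, 152, 159, 168, 177, 234] → cuts [18, 43, 153, 160, 169, 178, 235]
  ZebI (CGGTCCCA, off=6): starts [24, 47, 55, 64, 72, 95, 125, 136, 144, 195, 211, 226] → cuts [30, 53, 61, 70, 78, 101, 131, 142, 150, 201, 217, 232]
  TgoIII (ATAGTA, off=0): starts [33, 80, 104, 245, 259] → cuts [33, 80, 104, 245, 259]

Pooled cuts: [18, 30, 33, 43, 53, 61, 70, 78, 80, 101, 104, 131, 142, 150, 153, 160, 169, 178, 201, 217, 232, 235, 245, 259]

Fragment lengths:
  18→30: 12 bp
  30→33: 3 bp
  33→43: 10 bp
  43→53: 10 bp
  53→61: 8 bp
  61→70: 9 bp
  70→78: 8 bp
  78→80: 2 bp
  80→101: 21 bp
  101→104: 3 bp
  104→131: 27 bp
  131→142: 11 bp
  142→150: 8 bp
  150→153: 3 bp
  153→160: 7 bp
  160→169: 9 bp
  169→178: 9 bp
  178→201: 23 bp
  201→217: 16 bp
  217→232: 15 bp
  232→235: 3 bp
  235→245: 10 bp
  245→259: 14 bp
  259→18 (wrap): 270-259+18 = 29 bp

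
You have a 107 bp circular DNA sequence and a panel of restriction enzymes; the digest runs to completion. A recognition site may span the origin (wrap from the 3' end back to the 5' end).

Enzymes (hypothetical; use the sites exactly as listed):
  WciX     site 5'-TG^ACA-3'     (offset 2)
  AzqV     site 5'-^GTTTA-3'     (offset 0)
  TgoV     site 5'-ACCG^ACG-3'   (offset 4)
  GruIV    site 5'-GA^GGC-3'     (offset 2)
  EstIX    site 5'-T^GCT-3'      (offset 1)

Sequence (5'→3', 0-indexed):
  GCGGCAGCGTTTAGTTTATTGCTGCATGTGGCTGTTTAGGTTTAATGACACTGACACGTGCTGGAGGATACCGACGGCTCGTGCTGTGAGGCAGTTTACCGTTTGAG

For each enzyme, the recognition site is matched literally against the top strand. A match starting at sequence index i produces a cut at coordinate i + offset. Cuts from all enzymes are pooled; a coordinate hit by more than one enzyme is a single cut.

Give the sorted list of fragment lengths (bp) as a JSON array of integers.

[4,5,6,6,6,7,7,8,9,9,13,13,14]

Scan for sites:
  WciX TGACA/2: at [45, 51] ⇒ [47, 53]
  AzqV GTTTA/0: at [8, 13, 33, 39, 93] ⇒ [8, 13, 33, 39, 93]
  TgoV ACCGACG/4: at [69] ⇒ [73]
  GruIV GAGGC/2: at [87, 104] ⇒ [89, 106]
  EstIX TGCT/1: at [19, 58, 81] ⇒ [20, 59, 82]

Pooled cuts: [8, 13, 20, 33, 39, 47, 53, 59, 73, 82, 89, 93, 106]

Fragment lengths:
  8→13: 5 bp
  13→20: 7 bp
  20→33: 13 bp
  33→39: 6 bp
  39→47: 8 bp
  47→53: 6 bp
  53→59: 6 bp
  59→73: 14 bp
  73→82: 9 bp
  82→89: 7 bp
  89→93: 4 bp
  93→106: 13 bp
  106→8 (wrap): 107-106+8 = 9 bp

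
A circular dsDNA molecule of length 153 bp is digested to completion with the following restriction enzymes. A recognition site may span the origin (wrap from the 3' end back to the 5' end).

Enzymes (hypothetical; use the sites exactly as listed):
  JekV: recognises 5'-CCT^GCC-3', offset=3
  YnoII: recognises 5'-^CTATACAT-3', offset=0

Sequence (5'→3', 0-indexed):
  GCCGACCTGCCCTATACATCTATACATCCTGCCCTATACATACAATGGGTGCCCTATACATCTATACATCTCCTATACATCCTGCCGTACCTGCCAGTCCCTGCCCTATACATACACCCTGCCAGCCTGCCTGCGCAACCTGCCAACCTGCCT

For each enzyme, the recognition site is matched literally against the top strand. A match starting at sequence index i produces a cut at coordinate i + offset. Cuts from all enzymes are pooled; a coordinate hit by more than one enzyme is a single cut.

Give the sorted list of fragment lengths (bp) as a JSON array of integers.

Scan for sites:
  JekV (CCTGCC, off=3): starts [5, 27, 80, 89, 99, 117, 125, 138, 146, 150] → cuts [0, 8, 30, 83, 92, 102, 120, 128, 141, 149]
  YnoII (CTATACAT, off=0): starts [11, 19, 33, 53, 61, 72, 105] → cuts [11, 19, 33, 53, 61, 72, 105]

Pooled cuts: [0, 8, 11, 19, 30, 33, 53, 61, 72, 83, 92, 102, 105, 120, 128, 141, 149]

Fragment lengths:
  0→8: 8 bp
  8→11: 3 bp
  11→19: 8 bp
  19→30: 11 bp
  30→33: 3 bp
  33→53: 20 bp
  53→61: 8 bp
  61→72: 11 bp
  72→83: 11 bp
  83→92: 9 bp
  92→102: 10 bp
  102→105: 3 bp
  105→120: 15 bp
  120→128: 8 bp
  128→141: 13 bp
  141→149: 8 bp
  149→0 (wrap): 153-149+0 = 4 bp

[3,3,3,4,8,8,8,8,8,9,10,11,11,11,13,15,20]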